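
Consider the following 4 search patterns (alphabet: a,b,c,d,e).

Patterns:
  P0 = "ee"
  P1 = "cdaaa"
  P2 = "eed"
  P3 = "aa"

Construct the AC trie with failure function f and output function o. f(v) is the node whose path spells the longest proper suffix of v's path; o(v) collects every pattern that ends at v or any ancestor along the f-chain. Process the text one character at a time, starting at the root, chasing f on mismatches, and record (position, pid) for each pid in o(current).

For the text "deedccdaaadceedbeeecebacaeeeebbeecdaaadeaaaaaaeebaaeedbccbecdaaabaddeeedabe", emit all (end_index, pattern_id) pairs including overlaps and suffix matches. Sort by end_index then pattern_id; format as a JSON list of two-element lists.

Build automaton:
Trie (insert patterns):
  n0 'ε': a→9 c→3 e→1
  n1 'e': e→2
  n2 'ee': d→8  ←P0
  n3 'c': d→4
  n4 'cd': a→5
  n5 'cda': a→6
  n6 'cdaa': a→7
  n7 'cdaaa': ·  ←P1
  n8 'eed': ·  ←P2
  n9 'a': a→10
  n10 'aa': ·  ←P3

BFS fail/out derivation:
  n1('e'): parent n0 fail=0; on 'e' 0 → fail=0;  out ∅∪∅=∅
  n3('c'): parent n0 fail=0; on 'c' 0 → fail=0;  out ∅∪∅=∅
  n9('a'): parent n0 fail=0; on 'a' 0 → fail=0;  out ∅∪∅=∅
  n2('ee'): parent n1 fail=0; on 'e' 0 → fail=1;  out {0}∪∅={0}
  n4('cd'): parent n3 fail=0; on 'd' 0 → fail=0;  out ∅∪∅=∅
  n10('aa'): parent n9 fail=0; on 'a' 0 → fail=9;  out {3}∪∅={3}
  n5('cda'): parent n4 fail=0; on 'a' 0 → fail=9;  out ∅∪∅=∅
  n8('eed'): parent n2 fail=1; on 'd' 1→0 → fail=0;  out {2}∪∅={2}
  n6('cdaa'): parent n5 fail=9; on 'a' 9 → fail=10;  out ∅∪{3}={3}
  n7('cdaaa'): parent n6 fail=10; on 'a' 10→9 → fail=10;  out {1}∪{3}={1,3}

Scan:
[0] read 'd'  n0⇒n0
[1] read 'e'  n0⇒n1
[2] read 'e'  n1⇒n2  → match P0@[1:2]
[3] read 'd'  n2⇒n8  → match P2@[1:3]
[4] read 'c'  n8⇒n3 ·f
[5] read 'c'  n3⇒n3 ·f
[6] read 'd'  n3⇒n4
[7] read 'a'  n4⇒n5
[8] read 'a'  n5⇒n6  → match P3@[7:8]
[9] read 'a'  n6⇒n7  → match P1@[5:9],P3@[8:9]
[10] read 'd'  n7⇒n0 ·f
[11] read 'c'  n0⇒n3
[12] read 'e'  n3⇒n1 ·f
[13] read 'e'  n1⇒n2  → match P0@[12:13]
[14] read 'd'  n2⇒n8  → match P2@[12:14]
[15] read 'b'  n8⇒n0 ·f
[16] read 'e'  n0⇒n1
[17] read 'e'  n1⇒n2  → match P0@[16:17]
[18] read 'e'  n2⇒n2 ·f  → match P0@[17:18]
[19] read 'c'  n2⇒n3 ·f
[20] read 'e'  n3⇒n1 ·f
[21] read 'b'  n1⇒n0 ·f
[22] read 'a'  n0⇒n9
[23] read 'c'  n9⇒n3 ·f
[24] read 'a'  n3⇒n9 ·f
[25] read 'e'  n9⇒n1 ·f
[26] read 'e'  n1⇒n2  → match P0@[25:26]
[27] read 'e'  n2⇒n2 ·f  → match P0@[26:27]
[28] read 'e'  n2⇒n2 ·f  → match P0@[27:28]
[29] read 'b'  n2⇒n0 ·f
[30] read 'b'  n0⇒n0
[31] read 'e'  n0⇒n1
[32] read 'e'  n1⇒n2  → match P0@[31:32]
[33] read 'c'  n2⇒n3 ·f
[34] read 'd'  n3⇒n4
[35] read 'a'  n4⇒n5
[36] read 'a'  n5⇒n6  → match P3@[35:36]
[37] read 'a'  n6⇒n7  → match P1@[33:37],P3@[36:37]
[38] read 'd'  n7⇒n0 ·f
[39] read 'e'  n0⇒n1
[40] read 'a'  n1⇒n9 ·f
[41] read 'a'  n9⇒n10  → match P3@[40:41]
[42] read 'a'  n10⇒n10 ·f  → match P3@[41:42]
[43] read 'a'  n10⇒n10 ·f  → match P3@[42:43]
[44] read 'a'  n10⇒n10 ·f  → match P3@[43:44]
[45] read 'a'  n10⇒n10 ·f  → match P3@[44:45]
[46] read 'e'  n10⇒n1 ·f
[47] read 'e'  n1⇒n2  → match P0@[46:47]
[48] read 'b'  n2⇒n0 ·f
[49] read 'a'  n0⇒n9
[50] read 'a'  n9⇒n10  → match P3@[49:50]
[51] read 'e'  n10⇒n1 ·f
[52] read 'e'  n1⇒n2  → match P0@[51:52]
[53] read 'd'  n2⇒n8  → match P2@[51:53]
[54] read 'b'  n8⇒n0 ·f
[55] read 'c'  n0⇒n3
[56] read 'c'  n3⇒n3 ·f
[57] read 'b'  n3⇒n0 ·f
[58] read 'e'  n0⇒n1
[59] read 'c'  n1⇒n3 ·f
[60] read 'd'  n3⇒n4
[61] read 'a'  n4⇒n5
[62] read 'a'  n5⇒n6  → match P3@[61:62]
[63] read 'a'  n6⇒n7  → match P1@[59:63],P3@[62:63]
[64] read 'b'  n7⇒n0 ·f
[65] read 'a'  n0⇒n9
[66] read 'd'  n9⇒n0 ·f
[67] read 'd'  n0⇒n0
[68] read 'e'  n0⇒n1
[69] read 'e'  n1⇒n2  → match P0@[68:69]
[70] read 'e'  n2⇒n2 ·f  → match P0@[69:70]
[71] read 'd'  n2⇒n8  → match P2@[69:71]
[72] read 'a'  n8⇒n9 ·f
[73] read 'b'  n9⇒n0 ·f
[74] read 'e'  n0⇒n1

Matches: [[2,0],[3,2],[8,3],[9,1],[9,3],[13,0],[14,2],[17,0],[18,0],[26,0],[27,0],[28,0],[32,0],[36,3],[37,1],[37,3],[41,3],[42,3],[43,3],[44,3],[45,3],[47,0],[50,3],[52,0],[53,2],[62,3],[63,1],[63,3],[69,0],[70,0],[71,2]]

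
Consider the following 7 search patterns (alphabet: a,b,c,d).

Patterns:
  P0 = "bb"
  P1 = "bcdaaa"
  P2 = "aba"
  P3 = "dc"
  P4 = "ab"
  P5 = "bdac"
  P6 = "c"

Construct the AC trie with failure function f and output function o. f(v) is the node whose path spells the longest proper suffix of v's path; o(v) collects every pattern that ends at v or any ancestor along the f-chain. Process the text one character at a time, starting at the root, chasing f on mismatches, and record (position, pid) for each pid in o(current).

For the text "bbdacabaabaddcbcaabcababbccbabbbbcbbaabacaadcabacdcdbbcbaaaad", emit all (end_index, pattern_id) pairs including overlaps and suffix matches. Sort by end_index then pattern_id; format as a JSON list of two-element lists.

Build:
Trie (insert patterns):
  n0 'ε': a→8 b→1 c→16 d→11
  n1 'b': b→2 c→3 d→13
  n2 'bb': ·  ←P0
  n3 'bc': d→4
  n4 'bcd': a→5
  n5 'bcda': a→6
  n6 'bcdaa': a→7
  n7 'bcdaaa': ·  ←P1
  n8 'a': b→9
  n9 'ab': a→10  ←P4
  n10 'aba': ·  ←P2
  n11 'd': c→12
  n12 'dc': ·  ←P3
  n13 'bd': a→14
  n14 'bda': c→15
  n15 'bdac': ·  ←P5
  n16 'c': ·  ←P6

BFS fail/out derivation:
  fail(1) 'b': from fail(0)=0 chase 'b': 0 ⇒ 0;  out=∅∪out(0)=∅
  fail(8) 'a': from fail(0)=0 chase 'a': 0 ⇒ 0;  out=∅∪out(0)=∅
  fail(11) 'd': from fail(0)=0 chase 'd': 0 ⇒ 0;  out=∅∪out(0)=∅
  fail(16) 'c': from fail(0)=0 chase 'c': 0 ⇒ 0;  out={6}∪out(0)={6}
  fail(2) 'bb': from fail(1)=0 chase 'b': 0 ⇒ 1;  out={0}∪out(1)={0}
  fail(3) 'bc': from fail(1)=0 chase 'c': 0 ⇒ 16;  out=∅∪out(16)={6}
  fail(9) 'ab': from fail(8)=0 chase 'b': 0 ⇒ 1;  out={4}∪out(1)={4}
  fail(12) 'dc': from fail(11)=0 chase 'c': 0 ⇒ 16;  out={3}∪out(16)={3,6}
  fail(13) 'bd': from fail(1)=0 chase 'd': 0 ⇒ 11;  out=∅∪out(11)=∅
  fail(4) 'bcd': from fail(3)=16 chase 'd': 16→0 ⇒ 11;  out=∅∪out(11)=∅
  fail(10) 'aba': from fail(9)=1 chase 'a': 1→0 ⇒ 8;  out={2}∪out(8)={2}
  fail(14) 'bda': from fail(13)=11 chase 'a': 11→0 ⇒ 8;  out=∅∪out(8)=∅
  fail(5) 'bcda': from fail(4)=11 chase 'a': 11→0 ⇒ 8;  out=∅∪out(8)=∅
  fail(15) 'bdac': from fail(14)=8 chase 'c': 8→0 ⇒ 16;  out={5}∪out(16)={5,6}
  fail(6) 'bcdaa': from fail(5)=8 chase 'a': 8→0 ⇒ 8;  out=∅∪out(8)=∅
  fail(7) 'bcdaaa': from fail(6)=8 chase 'a': 8→0 ⇒ 8;  out={1}∪out(8)={1}

Run:
i=0 'b': node 0→1
i=1 'b': node 1→2  → match P0@[0:1]
i=2 'd': node 2→13 (via fail)
i=3 'a': node 13→14
i=4 'c': node 14→15  → match P5@[1:4],P6@[4:4]
i=5 'a': node 15→8 (via fail)
i=6 'b': node 8→9  → match P4@[5:6]
i=7 'a': node 9→10  → match P2@[5:7]
i=8 'a': node 10→8 (via fail)
i=9 'b': node 8→9  → match P4@[8:9]
i=10 'a': node 9→10  → match P2@[8:10]
i=11 'd': node 10→11 (via fail)
i=12 'd': node 11→11 (via fail)
i=13 'c': node 11→12  → match P3@[12:13],P6@[13:13]
i=14 'b': node 12→1 (via fail)
i=15 'c': node 1→3  → match P6@[15:15]
i=16 'a': node 3→8 (via fail)
i=17 'a': node 8→8 (via fail)
i=18 'b': node 8→9  → match P4@[17:18]
i=19 'c': node 9→3 (via fail)  → match P6@[19:19]
i=20 'a': node 3→8 (via fail)
i=21 'b': node 8→9  → match P4@[20:21]
i=22 'a': node 9→10  → match P2@[20:22]
i=23 'b': node 10→9 (via fail)  → match P4@[22:23]
i=24 'b': node 9→2 (via fail)  → match P0@[23:24]
i=25 'c': node 2→3 (via fail)  → match P6@[25:25]
i=26 'c': node 3→16 (via fail)  → match P6@[26:26]
i=27 'b': node 16→1 (via fail)
i=28 'a': node 1→8 (via fail)
i=29 'b': node 8→9  → match P4@[28:29]
i=30 'b': node 9→2 (via fail)  → match P0@[29:30]
i=31 'b': node 2→2 (via fail)  → match P0@[30:31]
i=32 'b': node 2→2 (via fail)  → match P0@[31:32]
i=33 'c': node 2→3 (via fail)  → match P6@[33:33]
i=34 'b': node 3→1 (via fail)
i=35 'b': node 1→2  → match P0@[34:35]
i=36 'a': node 2→8 (via fail)
i=37 'a': node 8→8 (via fail)
i=38 'b': node 8→9  → match P4@[37:38]
i=39 'a': node 9→10  → match P2@[37:39]
i=40 'c': node 10→16 (via fail)  → match P6@[40:40]
i=41 'a': node 16→8 (via fail)
i=42 'a': node 8→8 (via fail)
i=43 'd': node 8→11 (via fail)
i=44 'c': node 11→12  → match P3@[43:44],P6@[44:44]
i=45 'a': node 12→8 (via fail)
i=46 'b': node 8→9  → match P4@[45:46]
i=47 'a': node 9→10  → match P2@[45:47]
i=48 'c': node 10→16 (via fail)  → match P6@[48:48]
i=49 'd': node 16→11 (via fail)
i=50 'c': node 11→12  → match P3@[49:50],P6@[50:50]
i=51 'd': node 12→11 (via fail)
i=52 'b': node 11→1 (via fail)
i=53 'b': node 1→2  → match P0@[52:53]
i=54 'c': node 2→3 (via fail)  → match P6@[54:54]
i=55 'b': node 3→1 (via fail)
i=56 'a': node 1→8 (via fail)
i=57 'a': node 8→8 (via fail)
i=58 'a': node 8→8 (via fail)
i=59 'a': node 8→8 (via fail)
i=60 'd': node 8→11 (via fail)

Result: [[1,0],[4,5],[4,6],[6,4],[7,2],[9,4],[10,2],[13,3],[13,6],[15,6],[18,4],[19,6],[21,4],[22,2],[23,4],[24,0],[25,6],[26,6],[29,4],[30,0],[31,0],[32,0],[33,6],[35,0],[38,4],[39,2],[40,6],[44,3],[44,6],[46,4],[47,2],[48,6],[50,3],[50,6],[53,0],[54,6]]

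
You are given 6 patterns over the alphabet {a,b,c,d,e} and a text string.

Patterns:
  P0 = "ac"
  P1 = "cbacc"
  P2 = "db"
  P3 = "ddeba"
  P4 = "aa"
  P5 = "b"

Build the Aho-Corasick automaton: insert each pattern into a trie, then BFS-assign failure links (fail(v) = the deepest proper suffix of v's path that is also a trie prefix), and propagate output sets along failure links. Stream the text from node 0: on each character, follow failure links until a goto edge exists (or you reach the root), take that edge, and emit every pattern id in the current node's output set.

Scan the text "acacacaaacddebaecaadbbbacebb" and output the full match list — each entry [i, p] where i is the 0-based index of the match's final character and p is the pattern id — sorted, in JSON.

Build:
Trie (insert patterns):
  0='ε' goto a→1 b→15 c→3 d→8
  1='a' goto a→14 c→2
  2='ac' goto ·  ←P0
  3='c' goto b→4
  4='cb' goto a→5
  5='cba' goto c→6
  6='cbac' goto c→7
  7='cbacc' goto ·  ←P1
  8='d' goto b→9 d→10
  9='db' goto ·  ←P2
  10='dd' goto e→11
  11='dde' goto b→12
  12='ddeb' goto a→13
  13='ddeba' goto ·  ←P3
  14='aa' goto ·  ←P4
  15='b' goto ·  ←P5

Failure links (BFS by depth):
  fail(1) 'a': from fail(0)=0 chase 'a': 0 ⇒ 0;  out=∅∪out(0)=∅
  fail(3) 'c': from fail(0)=0 chase 'c': 0 ⇒ 0;  out=∅∪out(0)=∅
  fail(8) 'd': from fail(0)=0 chase 'd': 0 ⇒ 0;  out=∅∪out(0)=∅
  fail(15) 'b': from fail(0)=0 chase 'b': 0 ⇒ 0;  out={5}∪out(0)={5}
  fail(2) 'ac': from fail(1)=0 chase 'c': 0 ⇒ 3;  out={0}∪out(3)={0}
  fail(4) 'cb': from fail(3)=0 chase 'b': 0 ⇒ 15;  out=∅∪out(15)={5}
  fail(9) 'db': from fail(8)=0 chase 'b': 0 ⇒ 15;  out={2}∪out(15)={2,5}
  fail(10) 'dd': from fail(8)=0 chase 'd': 0 ⇒ 8;  out=∅∪out(8)=∅
  fail(14) 'aa': from fail(1)=0 chase 'a': 0 ⇒ 1;  out={4}∪out(1)={4}
  fail(5) 'cba': from fail(4)=15 chase 'a': 15→0 ⇒ 1;  out=∅∪out(1)=∅
  fail(11) 'dde': from fail(10)=8 chase 'e': 8→0 ⇒ 0;  out=∅∪out(0)=∅
  fail(6) 'cbac': from fail(5)=1 chase 'c': 1 ⇒ 2;  out=∅∪out(2)={0}
  fail(12) 'ddeb': from fail(11)=0 chase 'b': 0 ⇒ 15;  out=∅∪out(15)={5}
  fail(7) 'cbacc': from fail(6)=2 chase 'c': 2→3→0 ⇒ 3;  out={1}∪out(3)={1}
  fail(13) 'ddeba': from fail(12)=15 chase 'a': 15→0 ⇒ 1;  out={3}∪out(1)={3}

Text stream:
i=0 'a': node 0→1
i=1 'c': node 1→2  ** P0@[0:1]
i=2 'a': node 2→1 (fail-walked)
i=3 'c': node 1→2  ** P0@[2:3]
i=4 'a': node 2→1 (fail-walked)
i=5 'c': node 1→2  ** P0@[4:5]
i=6 'a': node 2→1 (fail-walked)
i=7 'a': node 1→14  ** P4@[6:7]
i=8 'a': node 14→14 (fail-walked)  ** P4@[7:8]
i=9 'c': node 14→2 (fail-walked)  ** P0@[8:9]
i=10 'd': node 2→8 (fail-walked)
i=11 'd': node 8→10
i=12 'e': node 10→11
i=13 'b': node 11→12  ** P5@[13:13]
i=14 'a': node 12→13  ** P3@[10:14]
i=15 'e': node 13→0 (fail-walked)
i=16 'c': node 0→3
i=17 'a': node 3→1 (fail-walked)
i=18 'a': node 1→14  ** P4@[17:18]
i=19 'd': node 14→8 (fail-walked)
i=20 'b': node 8→9  ** P2@[19:20],P5@[20:20]
i=21 'b': node 9→15 (fail-walked)  ** P5@[21:21]
i=22 'b': node 15→15 (fail-walked)  ** P5@[22:22]
i=23 'a': node 15→1 (fail-walked)
i=24 'c': node 1→2  ** P0@[23:24]
i=25 'e': node 2→0 (fail-walked)
i=26 'b': node 0→15  ** P5@[26:26]
i=27 'b': node 15→15 (fail-walked)  ** P5@[27:27]

All matches (sorted): [[1,0],[3,0],[5,0],[7,4],[8,4],[9,0],[13,5],[14,3],[18,4],[20,2],[20,5],[21,5],[22,5],[24,0],[26,5],[27,5]]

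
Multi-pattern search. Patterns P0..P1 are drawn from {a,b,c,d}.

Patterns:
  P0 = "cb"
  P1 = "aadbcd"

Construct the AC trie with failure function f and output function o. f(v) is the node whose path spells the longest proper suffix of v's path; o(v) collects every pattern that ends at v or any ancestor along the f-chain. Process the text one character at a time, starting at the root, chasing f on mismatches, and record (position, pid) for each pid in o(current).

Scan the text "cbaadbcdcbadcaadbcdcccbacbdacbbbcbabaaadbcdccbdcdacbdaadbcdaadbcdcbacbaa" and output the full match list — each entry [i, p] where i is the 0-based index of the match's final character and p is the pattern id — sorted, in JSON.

Build:
Trie nodes:
  0='ε' goto a→3 c→1
  1='c' goto b→2
  2='cb' goto ·  ←P0
  3='a' goto a→4
  4='aa' goto d→5
  5='aad' goto b→6
  6='aadb' goto c→7
  7='aadbc' goto d→8
  8='aadbcd' goto ·  ←P1

BFS fail/out derivation:
  n1('c'): parent n0 fail=0; on 'c' 0 → fail=0;  out ∅∪∅=∅
  n3('a'): parent n0 fail=0; on 'a' 0 → fail=0;  out ∅∪∅=∅
  n2('cb'): parent n1 fail=0; on 'b' 0 → fail=0;  out {0}∪∅={0}
  n4('aa'): parent n3 fail=0; on 'a' 0 → fail=3;  out ∅∪∅=∅
  n5('aad'): parent n4 fail=3; on 'd' 3→0 → fail=0;  out ∅∪∅=∅
  n6('aadb'): parent n5 fail=0; on 'b' 0 → fail=0;  out ∅∪∅=∅
  n7('aadbc'): parent n6 fail=0; on 'c' 0 → fail=1;  out ∅∪∅=∅
  n8('aadbcd'): parent n7 fail=1; on 'd' 1→0 → fail=0;  out {1}∪∅={1}

Text stream:
pos 0 'c': at 1
pos 1 'b': at 2  → match P0@[0:1]
pos 2 'a': at 3 (via fail)
pos 3 'a': at 4
pos 4 'd': at 5
pos 5 'b': at 6
pos 6 'c': at 7
pos 7 'd': at 8  → match P1@[2:7]
pos 8 'c': at 1 (via fail)
pos 9 'b': at 2  → match P0@[8:9]
pos 10 'a': at 3 (via fail)
pos 11 'd': at 0 (via fail)
pos 12 'c': at 1
pos 13 'a': at 3 (via fail)
pos 14 'a': at 4
pos 15 'd': at 5
pos 16 'b': at 6
pos 17 'c': at 7
pos 18 'd': at 8  → match P1@[13:18]
pos 19 'c': at 1 (via fail)
pos 20 'c': at 1 (via fail)
pos 21 'c': at 1 (via fail)
pos 22 'b': at 2  → match P0@[21:22]
pos 23 'a': at 3 (via fail)
pos 24 'c': at 1 (via fail)
pos 25 'b': at 2  → match P0@[24:25]
pos 26 'd': at 0 (via fail)
pos 27 'a': at 3
pos 28 'c': at 1 (via fail)
pos 29 'b': at 2  → match P0@[28:29]
pos 30 'b': at 0 (via fail)
pos 31 'b': at 0
pos 32 'c': at 1
pos 33 'b': at 2  → match P0@[32:33]
pos 34 'a': at 3 (via fail)
pos 35 'b': at 0 (via fail)
pos 36 'a': at 3
pos 37 'a': at 4
pos 38 'a': at 4 (via fail)
pos 39 'd': at 5
pos 40 'b': at 6
pos 41 'c': at 7
pos 42 'd': at 8  → match P1@[37:42]
pos 43 'c': at 1 (via fail)
pos 44 'c': at 1 (via fail)
pos 45 'b': at 2  → match P0@[44:45]
pos 46 'd': at 0 (via fail)
pos 47 'c': at 1
pos 48 'd': at 0 (via fail)
pos 49 'a': at 3
pos 50 'c': at 1 (via fail)
pos 51 'b': at 2  → match P0@[50:51]
pos 52 'd': at 0 (via fail)
pos 53 'a': at 3
pos 54 'a': at 4
pos 55 'd': at 5
pos 56 'b': at 6
pos 57 'c': at 7
pos 58 'd': at 8  → match P1@[53:58]
pos 59 'a': at 3 (via fail)
pos 60 'a': at 4
pos 61 'd': at 5
pos 62 'b': at 6
pos 63 'c': at 7
pos 64 'd': at 8  → match P1@[59:64]
pos 65 'c': at 1 (via fail)
pos 66 'b': at 2  → match P0@[65:66]
pos 67 'a': at 3 (via fail)
pos 68 'c': at 1 (via fail)
pos 69 'b': at 2  → match P0@[68:69]
pos 70 'a': at 3 (via fail)
pos 71 'a': at 4

Matches: [[1,0],[7,1],[9,0],[18,1],[22,0],[25,0],[29,0],[33,0],[42,1],[45,0],[51,0],[58,1],[64,1],[66,0],[69,0]]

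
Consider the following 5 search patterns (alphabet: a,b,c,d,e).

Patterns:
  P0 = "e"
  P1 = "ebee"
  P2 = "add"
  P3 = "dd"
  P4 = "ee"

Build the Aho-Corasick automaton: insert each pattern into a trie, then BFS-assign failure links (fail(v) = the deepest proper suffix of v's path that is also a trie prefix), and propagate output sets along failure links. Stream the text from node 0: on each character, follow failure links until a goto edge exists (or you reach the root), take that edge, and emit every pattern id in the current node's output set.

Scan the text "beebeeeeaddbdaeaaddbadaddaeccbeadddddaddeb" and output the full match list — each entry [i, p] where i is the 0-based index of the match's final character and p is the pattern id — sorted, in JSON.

Construct AC machine:
Trie nodes:
  0='ε' goto a→5 d→8 e→1
  1='e' goto b→2 e→10  [P0 ends]
  2='eb' goto e→3
  3='ebe' goto e→4
  4='ebee' goto ·  [P1 ends]
  5='a' goto d→6
  6='ad' goto d→7
  7='add' goto ·  [P2 ends]
  8='d' goto d→9
  9='dd' goto ·  [P3 ends]
  10='ee' goto ·  [P4 ends]

Failure links (BFS by depth):
  fail(1) 'e': from fail(0)=0 chase 'e': 0 ⇒ 0;  out={0}∪out(0)={0}
  fail(5) 'a': from fail(0)=0 chase 'a': 0 ⇒ 0;  out=∅∪out(0)=∅
  fail(8) 'd': from fail(0)=0 chase 'd': 0 ⇒ 0;  out=∅∪out(0)=∅
  fail(2) 'eb': from fail(1)=0 chase 'b': 0 ⇒ 0;  out=∅∪out(0)=∅
  fail(6) 'ad': from fail(5)=0 chase 'd': 0 ⇒ 8;  out=∅∪out(8)=∅
  fail(9) 'dd': from fail(8)=0 chase 'd': 0 ⇒ 8;  out={3}∪out(8)={3}
  fail(10) 'ee': from fail(1)=0 chase 'e': 0 ⇒ 1;  out={4}∪out(1)={0,4}
  fail(3) 'ebe': from fail(2)=0 chase 'e': 0 ⇒ 1;  out=∅∪out(1)={0}
  fail(7) 'add': from fail(6)=8 chase 'd': 8 ⇒ 9;  out={2}∪out(9)={2,3}
  fail(4) 'ebee': from fail(3)=1 chase 'e': 1 ⇒ 10;  out={1}∪out(10)={0,1,4}

Text stream:
pos 0 'b': at 0
pos 1 'e': at 1  ** P0@[1:1]
pos 2 'e': at 10  ** P0@[2:2],P4@[1:2]
pos 3 'b': at 2 (via fail)
pos 4 'e': at 3  ** P0@[4:4]
pos 5 'e': at 4  ** P0@[5:5],P1@[2:5],P4@[4:5]
pos 6 'e': at 10 (via fail)  ** P0@[6:6],P4@[5:6]
pos 7 'e': at 10 (via fail)  ** P0@[7:7],P4@[6:7]
pos 8 'a': at 5 (via fail)
pos 9 'd': at 6
pos 10 'd': at 7  ** P2@[8:10],P3@[9:10]
pos 11 'b': at 0 (via fail)
pos 12 'd': at 8
pos 13 'a': at 5 (via fail)
pos 14 'e': at 1 (via fail)  ** P0@[14:14]
pos 15 'a': at 5 (via fail)
pos 16 'a': at 5 (via fail)
pos 17 'd': at 6
pos 18 'd': at 7  ** P2@[16:18],P3@[17:18]
pos 19 'b': at 0 (via fail)
pos 20 'a': at 5
pos 21 'd': at 6
pos 22 'a': at 5 (via fail)
pos 23 'd': at 6
pos 24 'd': at 7  ** P2@[22:24],P3@[23:24]
pos 25 'a': at 5 (via fail)
pos 26 'e': at 1 (via fail)  ** P0@[26:26]
pos 27 'c': at 0 (via fail)
pos 28 'c': at 0
pos 29 'b': at 0
pos 30 'e': at 1  ** P0@[30:30]
pos 31 'a': at 5 (via fail)
pos 32 'd': at 6
pos 33 'd': at 7  ** P2@[31:33],P3@[32:33]
pos 34 'd': at 9 (via fail)  ** P3@[33:34]
pos 35 'd': at 9 (via fail)  ** P3@[34:35]
pos 36 'd': at 9 (via fail)  ** P3@[35:36]
pos 37 'a': at 5 (via fail)
pos 38 'd': at 6
pos 39 'd': at 7  ** P2@[37:39],P3@[38:39]
pos 40 'e': at 1 (via fail)  ** P0@[40:40]
pos 41 'b': at 2

All matches (sorted): [[1,0],[2,0],[2,4],[4,0],[5,0],[5,1],[5,4],[6,0],[6,4],[7,0],[7,4],[10,2],[10,3],[14,0],[18,2],[18,3],[24,2],[24,3],[26,0],[30,0],[33,2],[33,3],[34,3],[35,3],[36,3],[39,2],[39,3],[40,0]]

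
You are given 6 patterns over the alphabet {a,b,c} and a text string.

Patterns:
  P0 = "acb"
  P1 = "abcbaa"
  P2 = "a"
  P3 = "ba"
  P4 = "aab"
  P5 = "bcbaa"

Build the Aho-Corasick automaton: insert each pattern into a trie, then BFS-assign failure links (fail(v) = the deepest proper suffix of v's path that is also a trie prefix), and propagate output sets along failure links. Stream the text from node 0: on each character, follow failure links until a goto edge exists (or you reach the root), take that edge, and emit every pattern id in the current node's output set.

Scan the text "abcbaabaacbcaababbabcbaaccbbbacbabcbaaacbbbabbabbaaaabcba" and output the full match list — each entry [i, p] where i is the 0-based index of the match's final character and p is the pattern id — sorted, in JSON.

Build:
Trie (insert patterns):
  n0 'ε': a→1 b→9
  n1 'a': a→11 b→4 c→2  [P2 ends]
  n2 'ac': b→3
  n3 'acb': ·  [P0 ends]
  n4 'ab': c→5
  n5 'abc': b→6
  n6 'abcb': a→7
  n7 'abcba': a→8
  n8 'abcbaa': ·  [P1 ends]
  n9 'b': a→10 c→13
  n10 'ba': ·  [P3 ends]
  n11 'aa': b→12
  n12 'aab': ·  [P4 ends]
  n13 'bc': b→14
  n14 'bcb': a→15
  n15 'bcba': a→16
  n16 'bcbaa': ·  [P5 ends]

Failure links (BFS by depth):
  n1('a'): parent n0 fail=0; on 'a' 0 → fail=0;  out {2}∪∅={2}
  n9('b'): parent n0 fail=0; on 'b' 0 → fail=0;  out ∅∪∅=∅
  n2('ac'): parent n1 fail=0; on 'c' 0 → fail=0;  out ∅∪∅=∅
  n4('ab'): parent n1 fail=0; on 'b' 0 → fail=9;  out ∅∪∅=∅
  n10('ba'): parent n9 fail=0; on 'a' 0 → fail=1;  out {3}∪{2}={2,3}
  n11('aa'): parent n1 fail=0; on 'a' 0 → fail=1;  out ∅∪{2}={2}
  n13('bc'): parent n9 fail=0; on 'c' 0 → fail=0;  out ∅∪∅=∅
  n3('acb'): parent n2 fail=0; on 'b' 0 → fail=9;  out {0}∪∅={0}
  n5('abc'): parent n4 fail=9; on 'c' 9 → fail=13;  out ∅∪∅=∅
  n12('aab'): parent n11 fail=1; on 'b' 1 → fail=4;  out {4}∪∅={4}
  n14('bcb'): parent n13 fail=0; on 'b' 0 → fail=9;  out ∅∪∅=∅
  n6('abcb'): parent n5 fail=13; on 'b' 13 → fail=14;  out ∅∪∅=∅
  n15('bcba'): parent n14 fail=9; on 'a' 9 → fail=10;  out ∅∪{2,3}={2,3}
  n7('abcba'): parent n6 fail=14; on 'a' 14 → fail=15;  out ∅∪{2,3}={2,3}
  n16('bcbaa'): parent n15 fail=10; on 'a' 10→1 → fail=11;  out {5}∪{2}={2,5}
  n8('abcbaa'): parent n7 fail=15; on 'a' 15 → fail=16;  out {1}∪{2,5}={1,2,5}

Scan:
pos 0 'a': at 1  → match P2@[0:0]
pos 1 'b': at 4
pos 2 'c': at 5
pos 3 'b': at 6
pos 4 'a': at 7  → match P2@[4:4],P3@[3:4]
pos 5 'a': at 8  → match P1@[0:5],P2@[5:5],P5@[1:5]
pos 6 'b': at 12 (fail-walked)  → match P4@[4:6]
pos 7 'a': at 10 (fail-walked)  → match P2@[7:7],P3@[6:7]
pos 8 'a': at 11 (fail-walked)  → match P2@[8:8]
pos 9 'c': at 2 (fail-walked)
pos 10 'b': at 3  → match P0@[8:10]
pos 11 'c': at 13 (fail-walked)
pos 12 'a': at 1 (fail-walked)  → match P2@[12:12]
pos 13 'a': at 11  → match P2@[13:13]
pos 14 'b': at 12  → match P4@[12:14]
pos 15 'a': at 10 (fail-walked)  → match P2@[15:15],P3@[14:15]
pos 16 'b': at 4 (fail-walked)
pos 17 'b': at 9 (fail-walked)
pos 18 'a': at 10  → match P2@[18:18],P3@[17:18]
pos 19 'b': at 4 (fail-walked)
pos 20 'c': at 5
pos 21 'b': at 6
pos 22 'a': at 7  → match P2@[22:22],P3@[21:22]
pos 23 'a': at 8  → match P1@[18:23],P2@[23:23],P5@[19:23]
pos 24 'c': at 2 (fail-walked)
pos 25 'c': at 0 (fail-walked)
pos 26 'b': at 9
pos 27 'b': at 9 (fail-walked)
pos 28 'b': at 9 (fail-walked)
pos 29 'a': at 10  → match P2@[29:29],P3@[28:29]
pos 30 'c': at 2 (fail-walked)
pos 31 'b': at 3  → match P0@[29:31]
pos 32 'a': at 10 (fail-walked)  → match P2@[32:32],P3@[31:32]
pos 33 'b': at 4 (fail-walked)
pos 34 'c': at 5
pos 35 'b': at 6
pos 36 'a': at 7  → match P2@[36:36],P3@[35:36]
pos 37 'a': at 8  → match P1@[32:37],P2@[37:37],P5@[33:37]
pos 38 'a': at 11 (fail-walked)  → match P2@[38:38]
pos 39 'c': at 2 (fail-walked)
pos 40 'b': at 3  → match P0@[38:40]
pos 41 'b': at 9 (fail-walked)
pos 42 'b': at 9 (fail-walked)
pos 43 'a': at 10  → match P2@[43:43],P3@[42:43]
pos 44 'b': at 4 (fail-walked)
pos 45 'b': at 9 (fail-walked)
pos 46 'a': at 10  → match P2@[46:46],P3@[45:46]
pos 47 'b': at 4 (fail-walked)
pos 48 'b': at 9 (fail-walked)
pos 49 'a': at 10  → match P2@[49:49],P3@[48:49]
pos 50 'a': at 11 (fail-walked)  → match P2@[50:50]
pos 51 'a': at 11 (fail-walked)  → match P2@[51:51]
pos 52 'a': at 11 (fail-walked)  → match P2@[52:52]
pos 53 'b': at 12  → match P4@[51:53]
pos 54 'c': at 5 (fail-walked)
pos 55 'b': at 6
pos 56 'a': at 7  → match P2@[56:56],P3@[55:56]

Result: [[0,2],[4,2],[4,3],[5,1],[5,2],[5,5],[6,4],[7,2],[7,3],[8,2],[10,0],[12,2],[13,2],[14,4],[15,2],[15,3],[18,2],[18,3],[22,2],[22,3],[23,1],[23,2],[23,5],[29,2],[29,3],[31,0],[32,2],[32,3],[36,2],[36,3],[37,1],[37,2],[37,5],[38,2],[40,0],[43,2],[43,3],[46,2],[46,3],[49,2],[49,3],[50,2],[51,2],[52,2],[53,4],[56,2],[56,3]]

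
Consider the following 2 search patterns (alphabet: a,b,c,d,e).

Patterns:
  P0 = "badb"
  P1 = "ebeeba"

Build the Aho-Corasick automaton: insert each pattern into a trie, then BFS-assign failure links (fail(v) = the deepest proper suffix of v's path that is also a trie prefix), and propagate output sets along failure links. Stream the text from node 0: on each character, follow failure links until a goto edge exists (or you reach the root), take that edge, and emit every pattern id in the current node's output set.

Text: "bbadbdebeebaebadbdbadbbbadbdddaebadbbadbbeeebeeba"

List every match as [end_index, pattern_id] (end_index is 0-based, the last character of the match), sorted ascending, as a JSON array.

Construct AC machine:
Trie nodes:
  0='ε' goto b→1 e→5
  1='b' goto a→2
  2='ba' goto d→3
  3='bad' goto b→4
  4='badb' goto ·  ←P0
  5='e' goto b→6
  6='eb' goto e→7
  7='ebe' goto e→8
  8='ebee' goto b→9
  9='ebeeb' goto a→10
  10='ebeeba' goto ·  ←P1

BFS fail/out derivation:
  fail(1) 'b': from fail(0)=0 chase 'b': 0 ⇒ 0;  out=∅∪out(0)=∅
  fail(5) 'e': from fail(0)=0 chase 'e': 0 ⇒ 0;  out=∅∪out(0)=∅
  fail(2) 'ba': from fail(1)=0 chase 'a': 0 ⇒ 0;  out=∅∪out(0)=∅
  fail(6) 'eb': from fail(5)=0 chase 'b': 0 ⇒ 1;  out=∅∪out(1)=∅
  fail(3) 'bad': from fail(2)=0 chase 'd': 0 ⇒ 0;  out=∅∪out(0)=∅
  fail(7) 'ebe': from fail(6)=1 chase 'e': 1→0 ⇒ 5;  out=∅∪out(5)=∅
  fail(4) 'badb': from fail(3)=0 chase 'b': 0 ⇒ 1;  out={0}∪out(1)={0}
  fail(8) 'ebee': from fail(7)=5 chase 'e': 5→0 ⇒ 5;  out=∅∪out(5)=∅
  fail(9) 'ebeeb': from fail(8)=5 chase 'b': 5 ⇒ 6;  out=∅∪out(6)=∅
  fail(10) 'ebeeba': from fail(9)=6 chase 'a': 6→1 ⇒ 2;  out={1}∪out(2)={1}

Run:
[0] read 'b'  n0⇒n1
[1] read 'b'  n1⇒n1 (fail-walked)
[2] read 'a'  n1⇒n2
[3] read 'd'  n2⇒n3
[4] read 'b'  n3⇒n4  → match P0@[1:4]
[5] read 'd'  n4⇒n0 (fail-walked)
[6] read 'e'  n0⇒n5
[7] read 'b'  n5⇒n6
[8] read 'e'  n6⇒n7
[9] read 'e'  n7⇒n8
[10] read 'b'  n8⇒n9
[11] read 'a'  n9⇒n10  → match P1@[6:11]
[12] read 'e'  n10⇒n5 (fail-walked)
[13] read 'b'  n5⇒n6
[14] read 'a'  n6⇒n2 (fail-walked)
[15] read 'd'  n2⇒n3
[16] read 'b'  n3⇒n4  → match P0@[13:16]
[17] read 'd'  n4⇒n0 (fail-walked)
[18] read 'b'  n0⇒n1
[19] read 'a'  n1⇒n2
[20] read 'd'  n2⇒n3
[21] read 'b'  n3⇒n4  → match P0@[18:21]
[22] read 'b'  n4⇒n1 (fail-walked)
[23] read 'b'  n1⇒n1 (fail-walked)
[24] read 'a'  n1⇒n2
[25] read 'd'  n2⇒n3
[26] read 'b'  n3⇒n4  → match P0@[23:26]
[27] read 'd'  n4⇒n0 (fail-walked)
[28] read 'd'  n0⇒n0
[29] read 'd'  n0⇒n0
[30] read 'a'  n0⇒n0
[31] read 'e'  n0⇒n5
[32] read 'b'  n5⇒n6
[33] read 'a'  n6⇒n2 (fail-walked)
[34] read 'd'  n2⇒n3
[35] read 'b'  n3⇒n4  → match P0@[32:35]
[36] read 'b'  n4⇒n1 (fail-walked)
[37] read 'a'  n1⇒n2
[38] read 'd'  n2⇒n3
[39] read 'b'  n3⇒n4  → match P0@[36:39]
[40] read 'b'  n4⇒n1 (fail-walked)
[41] read 'e'  n1⇒n5 (fail-walked)
[42] read 'e'  n5⇒n5 (fail-walked)
[43] read 'e'  n5⇒n5 (fail-walked)
[44] read 'b'  n5⇒n6
[45] read 'e'  n6⇒n7
[46] read 'e'  n7⇒n8
[47] read 'b'  n8⇒n9
[48] read 'a'  n9⇒n10  → match P1@[43:48]

All matches (sorted): [[4,0],[11,1],[16,0],[21,0],[26,0],[35,0],[39,0],[48,1]]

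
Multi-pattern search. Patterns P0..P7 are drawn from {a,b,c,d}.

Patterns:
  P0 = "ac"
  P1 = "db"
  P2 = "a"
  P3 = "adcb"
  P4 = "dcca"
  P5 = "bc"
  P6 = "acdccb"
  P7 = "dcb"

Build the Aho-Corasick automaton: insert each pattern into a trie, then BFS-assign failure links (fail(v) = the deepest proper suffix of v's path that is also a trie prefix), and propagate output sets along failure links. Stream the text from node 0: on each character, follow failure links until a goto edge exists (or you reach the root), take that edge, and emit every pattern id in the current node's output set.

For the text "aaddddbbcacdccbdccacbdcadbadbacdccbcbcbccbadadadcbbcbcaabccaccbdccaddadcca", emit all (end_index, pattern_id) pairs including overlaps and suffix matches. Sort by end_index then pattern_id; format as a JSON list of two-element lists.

Construct AC machine:
Trie (insert patterns):
  n0 'ε': a→1 b→11 d→3
  n1 'a': c→2 d→5  ←P2
  n2 'ac': d→13  ←P0
  n3 'd': b→4 c→8
  n4 'db': ·  ←P1
  n5 'ad': c→6
  n6 'adc': b→7
  n7 'adcb': ·  ←P3
  n8 'dc': b→17 c→9
  n9 'dcc': a→10
  n10 'dcca': ·  ←P4
  n11 'b': c→12
  n12 'bc': ·  ←P5
  n13 'acd': c→14
  n14 'acdc': c→15
  n15 'acdcc': b→16
  n16 'acdccb': ·  ←P6
  n17 'dcb': ·  ←P7

Failure links (BFS by depth):
  fail(1) 'a': from fail(0)=0 chase 'a': 0 ⇒ 0;  out={2}∪out(0)={2}
  fail(3) 'd': from fail(0)=0 chase 'd': 0 ⇒ 0;  out=∅∪out(0)=∅
  fail(11) 'b': from fail(0)=0 chase 'b': 0 ⇒ 0;  out=∅∪out(0)=∅
  fail(2) 'ac': from fail(1)=0 chase 'c': 0 ⇒ 0;  out={0}∪out(0)={0}
  fail(4) 'db': from fail(3)=0 chase 'b': 0 ⇒ 11;  out={1}∪out(11)={1}
  fail(5) 'ad': from fail(1)=0 chase 'd': 0 ⇒ 3;  out=∅∪out(3)=∅
  fail(8) 'dc': from fail(3)=0 chase 'c': 0 ⇒ 0;  out=∅∪out(0)=∅
  fail(12) 'bc': from fail(11)=0 chase 'c': 0 ⇒ 0;  out={5}∪out(0)={5}
  fail(6) 'adc': from fail(5)=3 chase 'c': 3 ⇒ 8;  out=∅∪out(8)=∅
  fail(9) 'dcc': from fail(8)=0 chase 'c': 0 ⇒ 0;  out=∅∪out(0)=∅
  fail(13) 'acd': from fail(2)=0 chase 'd': 0 ⇒ 3;  out=∅∪out(3)=∅
  fail(17) 'dcb': from fail(8)=0 chase 'b': 0 ⇒ 11;  out={7}∪out(11)={7}
  fail(7) 'adcb': from fail(6)=8 chase 'b': 8 ⇒ 17;  out={3}∪out(17)={3,7}
  fail(10) 'dcca': from fail(9)=0 chase 'a': 0 ⇒ 1;  out={4}∪out(1)={2,4}
  fail(14) 'acdc': from fail(13)=3 chase 'c': 3 ⇒ 8;  out=∅∪out(8)=∅
  fail(15) 'acdcc': from fail(14)=8 chase 'c': 8 ⇒ 9;  out=∅∪out(9)=∅
  fail(16) 'acdccb': from fail(15)=9 chase 'b': 9→0 ⇒ 11;  out={6}∪out(11)={6}

Text stream:
[0] read 'a'  n0⇒n1  → match P2@[0:0]
[1] read 'a'  n1⇒n1 (fail-walked)  → match P2@[1:1]
[2] read 'd'  n1⇒n5
[3] read 'd'  n5⇒n3 (fail-walked)
[4] read 'd'  n3⇒n3 (fail-walked)
[5] read 'd'  n3⇒n3 (fail-walked)
[6] read 'b'  n3⇒n4  → match P1@[5:6]
[7] read 'b'  n4⇒n11 (fail-walked)
[8] read 'c'  n11⇒n12  → match P5@[7:8]
[9] read 'a'  n12⇒n1 (fail-walked)  → match P2@[9:9]
[10] read 'c'  n1⇒n2  → match P0@[9:10]
[11] read 'd'  n2⇒n13
[12] read 'c'  n13⇒n14
[13] read 'c'  n14⇒n15
[14] read 'b'  n15⇒n16  → match P6@[9:14]
[15] read 'd'  n16⇒n3 (fail-walked)
[16] read 'c'  n3⇒n8
[17] read 'c'  n8⇒n9
[18] read 'a'  n9⇒n10  → match P2@[18:18],P4@[15:18]
[19] read 'c'  n10⇒n2 (fail-walked)  → match P0@[18:19]
[20] read 'b'  n2⇒n11 (fail-walked)
[21] read 'd'  n11⇒n3 (fail-walked)
[22] read 'c'  n3⇒n8
[23] read 'a'  n8⇒n1 (fail-walked)  → match P2@[23:23]
[24] read 'd'  n1⇒n5
[25] read 'b'  n5⇒n4 (fail-walked)  → match P1@[24:25]
[26] read 'a'  n4⇒n1 (fail-walked)  → match P2@[26:26]
[27] read 'd'  n1⇒n5
[28] read 'b'  n5⇒n4 (fail-walked)  → match P1@[27:28]
[29] read 'a'  n4⇒n1 (fail-walked)  → match P2@[29:29]
[30] read 'c'  n1⇒n2  → match P0@[29:30]
[31] read 'd'  n2⇒n13
[32] read 'c'  n13⇒n14
[33] read 'c'  n14⇒n15
[34] read 'b'  n15⇒n16  → match P6@[29:34]
[35] read 'c'  n16⇒n12 (fail-walked)  → match P5@[34:35]
[36] read 'b'  n12⇒n11 (fail-walked)
[37] read 'c'  n11⇒n12  → match P5@[36:37]
[38] read 'b'  n12⇒n11 (fail-walked)
[39] read 'c'  n11⇒n12  → match P5@[38:39]
[40] read 'c'  n12⇒n0 (fail-walked)
[41] read 'b'  n0⇒n11
[42] read 'a'  n11⇒n1 (fail-walked)  → match P2@[42:42]
[43] read 'd'  n1⇒n5
[44] read 'a'  n5⇒n1 (fail-walked)  → match P2@[44:44]
[45] read 'd'  n1⇒n5
[46] read 'a'  n5⇒n1 (fail-walked)  → match P2@[46:46]
[47] read 'd'  n1⇒n5
[48] read 'c'  n5⇒n6
[49] read 'b'  n6⇒n7  → match P3@[46:49],P7@[47:49]
[50] read 'b'  n7⇒n11 (fail-walked)
[51] read 'c'  n11⇒n12  → match P5@[50:51]
[52] read 'b'  n12⇒n11 (fail-walked)
[53] read 'c'  n11⇒n12  → match P5@[52:53]
[54] read 'a'  n12⇒n1 (fail-walked)  → match P2@[54:54]
[55] read 'a'  n1⇒n1 (fail-walked)  → match P2@[55:55]
[56] read 'b'  n1⇒n11 (fail-walked)
[57] read 'c'  n11⇒n12  → match P5@[56:57]
[58] read 'c'  n12⇒n0 (fail-walked)
[59] read 'a'  n0⇒n1  → match P2@[59:59]
[60] read 'c'  n1⇒n2  → match P0@[59:60]
[61] read 'c'  n2⇒n0 (fail-walked)
[62] read 'b'  n0⇒n11
[63] read 'd'  n11⇒n3 (fail-walked)
[64] read 'c'  n3⇒n8
[65] read 'c'  n8⇒n9
[66] read 'a'  n9⇒n10  → match P2@[66:66],P4@[63:66]
[67] read 'd'  n10⇒n5 (fail-walked)
[68] read 'd'  n5⇒n3 (fail-walked)
[69] read 'a'  n3⇒n1 (fail-walked)  → match P2@[69:69]
[70] read 'd'  n1⇒n5
[71] read 'c'  n5⇒n6
[72] read 'c'  n6⇒n9 (fail-walked)
[73] read 'a'  n9⇒n10  → match P2@[73:73],P4@[70:73]

Result: [[0,2],[1,2],[6,1],[8,5],[9,2],[10,0],[14,6],[18,2],[18,4],[19,0],[23,2],[25,1],[26,2],[28,1],[29,2],[30,0],[34,6],[35,5],[37,5],[39,5],[42,2],[44,2],[46,2],[49,3],[49,7],[51,5],[53,5],[54,2],[55,2],[57,5],[59,2],[60,0],[66,2],[66,4],[69,2],[73,2],[73,4]]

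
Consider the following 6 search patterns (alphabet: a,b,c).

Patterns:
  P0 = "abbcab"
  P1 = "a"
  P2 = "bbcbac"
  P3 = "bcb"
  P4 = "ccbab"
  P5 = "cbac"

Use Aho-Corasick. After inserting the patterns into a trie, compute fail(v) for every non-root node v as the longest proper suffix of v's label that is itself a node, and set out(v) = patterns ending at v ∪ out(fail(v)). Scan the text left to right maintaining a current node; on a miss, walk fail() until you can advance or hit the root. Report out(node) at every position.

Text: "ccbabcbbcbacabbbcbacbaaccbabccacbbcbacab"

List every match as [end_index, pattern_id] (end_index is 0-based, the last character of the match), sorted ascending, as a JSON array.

Build:
Trie nodes:
  n0 'ε': a→1 b→7 c→15
  n1 'a': b→2  ←P1
  n2 'ab': b→3
  n3 'abb': c→4
  n4 'abbc': a→5
  n5 'abbca': b→6
  n6 'abbcab': ·  ←P0
  n7 'b': b→8 c→13
  n8 'bb': c→9
  n9 'bbc': b→10
  n10 'bbcb': a→11
  n11 'bbcba': c→12
  n12 'bbcbac': ·  ←P2
  n13 'bc': b→14
  n14 'bcb': ·  ←P3
  n15 'c': b→20 c→16
  n16 'cc': b→17
  n17 'ccb': a→18
  n18 'ccba': b→19
  n19 'ccbab': ·  ←P4
  n20 'cb': a→21
  n21 'cba': c→22
  n22 'cbac': ·  ←P5

Failure links (BFS by depth):
  fail(1) 'a': from fail(0)=0 chase 'a': 0 ⇒ 0;  out={1}∪out(0)={1}
  fail(7) 'b': from fail(0)=0 chase 'b': 0 ⇒ 0;  out=∅∪out(0)=∅
  fail(15) 'c': from fail(0)=0 chase 'c': 0 ⇒ 0;  out=∅∪out(0)=∅
  fail(2) 'ab': from fail(1)=0 chase 'b': 0 ⇒ 7;  out=∅∪out(7)=∅
  fail(8) 'bb': from fail(7)=0 chase 'b': 0 ⇒ 7;  out=∅∪out(7)=∅
  fail(13) 'bc': from fail(7)=0 chase 'c': 0 ⇒ 15;  out=∅∪out(15)=∅
  fail(16) 'cc': from fail(15)=0 chase 'c': 0 ⇒ 15;  out=∅∪out(15)=∅
  fail(20) 'cb': from fail(15)=0 chase 'b': 0 ⇒ 7;  out=∅∪out(7)=∅
  fail(3) 'abb': from fail(2)=7 chase 'b': 7 ⇒ 8;  out=∅∪out(8)=∅
  fail(9) 'bbc': from fail(8)=7 chase 'c': 7 ⇒ 13;  out=∅∪out(13)=∅
  fail(14) 'bcb': from fail(13)=15 chase 'b': 15 ⇒ 20;  out={3}∪out(20)={3}
  fail(17) 'ccb': from fail(16)=15 chase 'b': 15 ⇒ 20;  out=∅∪out(20)=∅
  fail(21) 'cba': from fail(20)=7 chase 'a': 7→0 ⇒ 1;  out=∅∪out(1)={1}
  fail(4) 'abbc': from fail(3)=8 chase 'c': 8 ⇒ 9;  out=∅∪out(9)=∅
  fail(10) 'bbcb': from fail(9)=13 chase 'b': 13 ⇒ 14;  out=∅∪out(14)={3}
  fail(18) 'ccba': from fail(17)=20 chase 'a': 20 ⇒ 21;  out=∅∪out(21)={1}
  fail(22) 'cbac': from fail(21)=1 chase 'c': 1→0 ⇒ 15;  out={5}∪out(15)={5}
  fail(5) 'abbca': from fail(4)=9 chase 'a': 9→13→15→0 ⇒ 1;  out=∅∪out(1)={1}
  fail(11) 'bbcba': from fail(10)=14 chase 'a': 14→20 ⇒ 21;  out=∅∪out(21)={1}
  fail(19) 'ccbab': from fail(18)=21 chase 'b': 21→1 ⇒ 2;  out={4}∪out(2)={4}
  fail(6) 'abbcab': from fail(5)=1 chase 'b': 1 ⇒ 2;  out={0}∪out(2)={0}
  fail(12) 'bbcbac': from fail(11)=21 chase 'c': 21 ⇒ 22;  out={2}∪out(22)={2,5}

Scan:
pos 0 'c': at 15
pos 1 'c': at 16
pos 2 'b': at 17
pos 3 'a': at 18  → match P1@[3:3]
pos 4 'b': at 19  → match P4@[0:4]
pos 5 'c': at 13 (fail-walked)
pos 6 'b': at 14  → match P3@[4:6]
pos 7 'b': at 8 (fail-walked)
pos 8 'c': at 9
pos 9 'b': at 10  → match P3@[7:9]
pos 10 'a': at 11  → match P1@[10:10]
pos 11 'c': at 12  → match P2@[6:11],P5@[8:11]
pos 12 'a': at 1 (fail-walked)  → match P1@[12:12]
pos 13 'b': at 2
pos 14 'b': at 3
pos 15 'b': at 8 (fail-walked)
pos 16 'c': at 9
pos 17 'b': at 10  → match P3@[15:17]
pos 18 'a': at 11  → match P1@[18:18]
pos 19 'c': at 12  → match P2@[14:19],P5@[16:19]
pos 20 'b': at 20 (fail-walked)
pos 21 'a': at 21  → match P1@[21:21]
pos 22 'a': at 1 (fail-walked)  → match P1@[22:22]
pos 23 'c': at 15 (fail-walked)
pos 24 'c': at 16
pos 25 'b': at 17
pos 26 'a': at 18  → match P1@[26:26]
pos 27 'b': at 19  → match P4@[23:27]
pos 28 'c': at 13 (fail-walked)
pos 29 'c': at 16 (fail-walked)
pos 30 'a': at 1 (fail-walked)  → match P1@[30:30]
pos 31 'c': at 15 (fail-walked)
pos 32 'b': at 20
pos 33 'b': at 8 (fail-walked)
pos 34 'c': at 9
pos 35 'b': at 10  → match P3@[33:35]
pos 36 'a': at 11  → match P1@[36:36]
pos 37 'c': at 12  → match P2@[32:37],P5@[34:37]
pos 38 'a': at 1 (fail-walked)  → match P1@[38:38]
pos 39 'b': at 2

Matches: [[3,1],[4,4],[6,3],[9,3],[10,1],[11,2],[11,5],[12,1],[17,3],[18,1],[19,2],[19,5],[21,1],[22,1],[26,1],[27,4],[30,1],[35,3],[36,1],[37,2],[37,5],[38,1]]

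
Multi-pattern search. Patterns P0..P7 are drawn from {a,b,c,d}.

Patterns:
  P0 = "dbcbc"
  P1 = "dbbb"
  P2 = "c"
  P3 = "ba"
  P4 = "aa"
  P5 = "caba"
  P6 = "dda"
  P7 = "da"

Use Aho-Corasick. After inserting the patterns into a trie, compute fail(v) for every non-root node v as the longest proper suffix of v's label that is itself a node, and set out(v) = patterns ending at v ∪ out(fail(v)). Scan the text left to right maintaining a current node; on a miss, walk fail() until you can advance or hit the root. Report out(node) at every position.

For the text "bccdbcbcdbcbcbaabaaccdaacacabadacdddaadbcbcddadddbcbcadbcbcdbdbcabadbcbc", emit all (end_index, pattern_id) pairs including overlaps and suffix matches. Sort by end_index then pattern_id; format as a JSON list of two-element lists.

Build automaton:
Trie nodes:
  0='ε' goto a→11 b→9 c→8 d→1
  1='d' goto a→18 b→2 d→16
  2='db' goto b→6 c→3
  3='dbc' goto b→4
  4='dbcb' goto c→5
  5='dbcbc' goto ·  [P0 ends]
  6='dbb' goto b→7
  7='dbbb' goto ·  [P1 ends]
  8='c' goto a→13  [P2 ends]
  9='b' goto a→10
  10='ba' goto ·  [P3 ends]
  11='a' goto a→12
  12='aa' goto ·  [P4 ends]
  13='ca' goto b→14
  14='cab' goto a→15
  15='caba' goto ·  [P5 ends]
  16='dd' goto a→17
  17='dda' goto ·  [P6 ends]
  18='da' goto ·  [P7 ends]

BFS fail/out derivation:
  n1('d'): parent n0 fail=0; on 'd' 0 → fail=0;  out ∅∪∅=∅
  n8('c'): parent n0 fail=0; on 'c' 0 → fail=0;  out {2}∪∅={2}
  n9('b'): parent n0 fail=0; on 'b' 0 → fail=0;  out ∅∪∅=∅
  n11('a'): parent n0 fail=0; on 'a' 0 → fail=0;  out ∅∪∅=∅
  n2('db'): parent n1 fail=0; on 'b' 0 → fail=9;  out ∅∪∅=∅
  n10('ba'): parent n9 fail=0; on 'a' 0 → fail=11;  out {3}∪∅={3}
  n12('aa'): parent n11 fail=0; on 'a' 0 → fail=11;  out {4}∪∅={4}
  n13('ca'): parent n8 fail=0; on 'a' 0 → fail=11;  out ∅∪∅=∅
  n16('dd'): parent n1 fail=0; on 'd' 0 → fail=1;  out ∅∪∅=∅
  n18('da'): parent n1 fail=0; on 'a' 0 → fail=11;  out {7}∪∅={7}
  n3('dbc'): parent n2 fail=9; on 'c' 9→0 → fail=8;  out ∅∪{2}={2}
  n6('dbb'): parent n2 fail=9; on 'b' 9→0 → fail=9;  out ∅∪∅=∅
  n14('cab'): parent n13 fail=11; on 'b' 11→0 → fail=9;  out ∅∪∅=∅
  n17('dda'): parent n16 fail=1; on 'a' 1 → fail=18;  out {6}∪{7}={6,7}
  n4('dbcb'): parent n3 fail=8; on 'b' 8→0 → fail=9;  out ∅∪∅=∅
  n7('dbbb'): parent n6 fail=9; on 'b' 9→0 → fail=9;  out {1}∪∅={1}
  n15('caba'): parent n14 fail=9; on 'a' 9 → fail=10;  out {5}∪{3}={3,5}
  n5('dbcbc'): parent n4 fail=9; on 'c' 9→0 → fail=8;  out {0}∪{2}={0,2}

Scan:
[0] read 'b'  n0⇒n9
[1] read 'c'  n9⇒n8 ·f  ** P2@[1:1]
[2] read 'c'  n8⇒n8 ·f  ** P2@[2:2]
[3] read 'd'  n8⇒n1 ·f
[4] read 'b'  n1⇒n2
[5] read 'c'  n2⇒n3  ** P2@[5:5]
[6] read 'b'  n3⇒n4
[7] read 'c'  n4⇒n5  ** P0@[3:7],P2@[7:7]
[8] read 'd'  n5⇒n1 ·f
[9] read 'b'  n1⇒n2
[10] read 'c'  n2⇒n3  ** P2@[10:10]
[11] read 'b'  n3⇒n4
[12] read 'c'  n4⇒n5  ** P0@[8:12],P2@[12:12]
[13] read 'b'  n5⇒n9 ·f
[14] read 'a'  n9⇒n10  ** P3@[13:14]
[15] read 'a'  n10⇒n12 ·f  ** P4@[14:15]
[16] read 'b'  n12⇒n9 ·f
[17] read 'a'  n9⇒n10  ** P3@[16:17]
[18] read 'a'  n10⇒n12 ·f  ** P4@[17:18]
[19] read 'c'  n12⇒n8 ·f  ** P2@[19:19]
[20] read 'c'  n8⇒n8 ·f  ** P2@[20:20]
[21] read 'd'  n8⇒n1 ·f
[22] read 'a'  n1⇒n18  ** P7@[21:22]
[23] read 'a'  n18⇒n12 ·f  ** P4@[22:23]
[24] read 'c'  n12⇒n8 ·f  ** P2@[24:24]
[25] read 'a'  n8⇒n13
[26] read 'c'  n13⇒n8 ·f  ** P2@[26:26]
[27] read 'a'  n8⇒n13
[28] read 'b'  n13⇒n14
[29] read 'a'  n14⇒n15  ** P3@[28:29],P5@[26:29]
[30] read 'd'  n15⇒n1 ·f
[31] read 'a'  n1⇒n18  ** P7@[30:31]
[32] read 'c'  n18⇒n8 ·f  ** P2@[32:32]
[33] read 'd'  n8⇒n1 ·f
[34] read 'd'  n1⇒n16
[35] read 'd'  n16⇒n16 ·f
[36] read 'a'  n16⇒n17  ** P6@[34:36],P7@[35:36]
[37] read 'a'  n17⇒n12 ·f  ** P4@[36:37]
[38] read 'd'  n12⇒n1 ·f
[39] read 'b'  n1⇒n2
[40] read 'c'  n2⇒n3  ** P2@[40:40]
[41] read 'b'  n3⇒n4
[42] read 'c'  n4⇒n5  ** P0@[38:42],P2@[42:42]
[43] read 'd'  n5⇒n1 ·f
[44] read 'd'  n1⇒n16
[45] read 'a'  n16⇒n17  ** P6@[43:45],P7@[44:45]
[46] read 'd'  n17⇒n1 ·f
[47] read 'd'  n1⇒n16
[48] read 'd'  n16⇒n16 ·f
[49] read 'b'  n16⇒n2 ·f
[50] read 'c'  n2⇒n3  ** P2@[50:50]
[51] read 'b'  n3⇒n4
[52] read 'c'  n4⇒n5  ** P0@[48:52],P2@[52:52]
[53] read 'a'  n5⇒n13 ·f
[54] read 'd'  n13⇒n1 ·f
[55] read 'b'  n1⇒n2
[56] read 'c'  n2⇒n3  ** P2@[56:56]
[57] read 'b'  n3⇒n4
[58] read 'c'  n4⇒n5  ** P0@[54:58],P2@[58:58]
[59] read 'd'  n5⇒n1 ·f
[60] read 'b'  n1⇒n2
[61] read 'd'  n2⇒n1 ·f
[62] read 'b'  n1⇒n2
[63] read 'c'  n2⇒n3  ** P2@[63:63]
[64] read 'a'  n3⇒n13 ·f
[65] read 'b'  n13⇒n14
[66] read 'a'  n14⇒n15  ** P3@[65:66],P5@[63:66]
[67] read 'd'  n15⇒n1 ·f
[68] read 'b'  n1⇒n2
[69] read 'c'  n2⇒n3  ** P2@[69:69]
[70] read 'b'  n3⇒n4
[71] read 'c'  n4⇒n5  ** P0@[67:71],P2@[71:71]

Result: [[1,2],[2,2],[5,2],[7,0],[7,2],[10,2],[12,0],[12,2],[14,3],[15,4],[17,3],[18,4],[19,2],[20,2],[22,7],[23,4],[24,2],[26,2],[29,3],[29,5],[31,7],[32,2],[36,6],[36,7],[37,4],[40,2],[42,0],[42,2],[45,6],[45,7],[50,2],[52,0],[52,2],[56,2],[58,0],[58,2],[63,2],[66,3],[66,5],[69,2],[71,0],[71,2]]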